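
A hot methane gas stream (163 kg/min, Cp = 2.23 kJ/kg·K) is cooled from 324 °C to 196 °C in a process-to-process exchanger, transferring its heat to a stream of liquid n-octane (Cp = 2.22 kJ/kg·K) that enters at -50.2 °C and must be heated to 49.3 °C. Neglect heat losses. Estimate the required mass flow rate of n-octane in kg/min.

Heat released by hot stream: Q = 163 × 2.23 × (324 − 196) = 46527 kJ/min
Energy balance on cold side (adiabatic exchanger): Q = ṁ_c·Cp_c·(T_c,out − T_c,in)
ṁ_c = 46527 / [2.22 × (49.3 − -50.2)] = 210.63 kg/min

ṁ_c = 211 kg/min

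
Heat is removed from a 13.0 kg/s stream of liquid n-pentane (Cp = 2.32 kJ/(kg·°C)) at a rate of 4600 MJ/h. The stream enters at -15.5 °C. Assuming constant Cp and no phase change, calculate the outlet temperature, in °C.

Q = 4600 MJ/h = 1277.8 kJ/s
ΔT = Q/(ṁ·Cp) = 1277.8/(13.0×2.32) = 42.367 K
T_out = -15.5 − 42.367 = -57.867 °C

T_out = -57.9 °C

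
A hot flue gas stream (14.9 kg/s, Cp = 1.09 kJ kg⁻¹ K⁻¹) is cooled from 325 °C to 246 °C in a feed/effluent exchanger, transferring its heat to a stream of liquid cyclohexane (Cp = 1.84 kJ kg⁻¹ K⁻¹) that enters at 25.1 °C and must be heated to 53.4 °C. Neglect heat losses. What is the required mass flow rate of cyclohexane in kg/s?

ṁ_c = 24.6 kg/s

Heat released by hot stream: Q = 14.9 × 1.09 × (325 − 246) = 1283 kJ/s
Energy balance on cold side (adiabatic exchanger): Q = ṁ_c·Cp_c·(T_c,out − T_c,in)
ṁ_c = 1283 / [1.84 × (53.4 − 25.1)] = 24.64 kg/s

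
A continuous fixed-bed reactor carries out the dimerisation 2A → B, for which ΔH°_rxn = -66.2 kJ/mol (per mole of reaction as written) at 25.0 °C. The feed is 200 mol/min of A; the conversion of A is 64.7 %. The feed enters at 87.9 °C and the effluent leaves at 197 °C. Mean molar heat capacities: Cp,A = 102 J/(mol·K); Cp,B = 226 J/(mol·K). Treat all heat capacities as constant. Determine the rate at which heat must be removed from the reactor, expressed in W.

Extent of reaction ξ = 0.647 × 200 / 2 = 64.7 mol/min
Reaction term: ξ·ΔH°_rxn = 64.7 × -66.2 = -4283.1 kJ/min
Sensible, feed 87.9→25 °C: -1283.2 kJ/min
Outlet flows (mol/min): A 70.6, B 64.7
Sensible, products 25→197 °C: 3753.6 kJ/min
Q = ΔH = -1812.7 kJ/min = -30.211 kW
Heat removed = 30211 W

Q_out = 30200 W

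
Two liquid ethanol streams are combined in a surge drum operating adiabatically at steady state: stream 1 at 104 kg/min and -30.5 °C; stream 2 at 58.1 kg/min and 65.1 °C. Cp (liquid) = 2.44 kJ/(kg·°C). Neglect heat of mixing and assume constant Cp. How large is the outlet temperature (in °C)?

Energy balance with Q = 0: Σ ṁᵢCp,ᵢ(T_out − Tᵢ) = 0
Σ ṁᵢCp,ᵢTᵢ = 104×2.44×-30.5 + 58.1×2.44×65.1 = 1489.2
Σ ṁᵢCp,ᵢ = 104×2.44 + 58.1×2.44 = 395.52
T_out = 1489.2 / 395.52 = 3.765 °C

T_out = 3.77 °C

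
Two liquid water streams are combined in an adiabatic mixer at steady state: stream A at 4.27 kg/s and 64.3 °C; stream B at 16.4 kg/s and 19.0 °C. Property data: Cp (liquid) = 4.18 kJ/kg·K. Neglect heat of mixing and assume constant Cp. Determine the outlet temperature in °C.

T_out = 28.4 °C

No heat crosses the boundary, so H_out = H_in.
T_out = Σ ṁᵢCp,ᵢTᵢ / Σ ṁᵢCp,ᵢ
      = 2450.2 / 86.401 = 28.358 °C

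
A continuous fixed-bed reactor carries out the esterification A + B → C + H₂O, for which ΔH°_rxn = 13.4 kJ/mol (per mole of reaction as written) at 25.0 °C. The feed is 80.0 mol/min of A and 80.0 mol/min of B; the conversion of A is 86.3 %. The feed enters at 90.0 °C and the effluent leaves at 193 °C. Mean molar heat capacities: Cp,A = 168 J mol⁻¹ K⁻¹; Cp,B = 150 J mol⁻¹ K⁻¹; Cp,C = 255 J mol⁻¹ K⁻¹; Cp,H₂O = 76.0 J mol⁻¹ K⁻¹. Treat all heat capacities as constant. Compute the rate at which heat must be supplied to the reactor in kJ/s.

Q_in = 61.6 kJ/s

Extent of reaction ξ = 0.863 × 80.0 = 69.04 mol/min
Reaction term: ξ·ΔH°_rxn = 69.04 × 13.4 = 925.14 kJ/min
Sensible, feed 90.0→25 °C: -1653.6 kJ/min
Outlet flows (mol/min): A 10.96, B 10.96, C 69.04, H₂O 69.04
Sensible, products 25→193 °C: 4424.7 kJ/min
Q = ΔH = 3696.2 kJ/min = 61.604 kW
Heat supplied = 61.604 kJ/s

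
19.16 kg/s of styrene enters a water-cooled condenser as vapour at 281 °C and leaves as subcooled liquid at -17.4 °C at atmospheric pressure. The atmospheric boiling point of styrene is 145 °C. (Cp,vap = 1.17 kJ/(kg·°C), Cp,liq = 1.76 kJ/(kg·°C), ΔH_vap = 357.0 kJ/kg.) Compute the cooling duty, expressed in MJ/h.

vapour 281→145 °C: -159.12 kJ/kg
condensation at 145 °C: -357 kJ/kg
liquid 145→-17.4 °C: -285.82 kJ/kg
Δh = -159.12 + -357 + -285.82 = -801.94 kJ/kg
Q = ṁ·Δh = 19.16 kg/s × -801.94 kJ/kg = -15365 kJ/s
|Q| = 15365 kW = 55315 MJ/h

Q_c = 55300 MJ/h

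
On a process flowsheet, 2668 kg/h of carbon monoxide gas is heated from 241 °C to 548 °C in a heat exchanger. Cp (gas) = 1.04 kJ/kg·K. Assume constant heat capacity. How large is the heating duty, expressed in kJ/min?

Q = ṁ·Cp·ΔT = 2668 × 1.04 × (548 − 241) = 851840 kJ/h
Converting: 851840 / 3600 s = 236.62 kW
Heating duty = 14197 kJ/min

Q = 14200 kJ/min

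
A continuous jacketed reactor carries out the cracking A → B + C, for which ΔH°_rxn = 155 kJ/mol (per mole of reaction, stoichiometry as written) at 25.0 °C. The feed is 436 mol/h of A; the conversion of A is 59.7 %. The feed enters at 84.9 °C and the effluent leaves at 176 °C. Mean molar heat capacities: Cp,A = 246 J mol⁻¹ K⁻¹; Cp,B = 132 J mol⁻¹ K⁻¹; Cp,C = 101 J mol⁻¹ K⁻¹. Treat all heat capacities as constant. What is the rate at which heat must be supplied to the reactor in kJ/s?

Q_in = 13.8 kJ/s

Extent of reaction ξ = 0.597 × 436 = 260.29 mol/h
Reaction term: ξ·ΔH°_rxn = 260.29 × 155 = 40345 kJ/h
Sensible, feed 84.9→25 °C: -6424.6 kJ/h
Outlet flows (mol/h): A 175.71, B 260.29, C 260.29
Sensible, products 25→176 °C: 15685 kJ/h
Q = ΔH = 49605 kJ/h = 13.779 kW
Heat supplied = 13.779 kJ/s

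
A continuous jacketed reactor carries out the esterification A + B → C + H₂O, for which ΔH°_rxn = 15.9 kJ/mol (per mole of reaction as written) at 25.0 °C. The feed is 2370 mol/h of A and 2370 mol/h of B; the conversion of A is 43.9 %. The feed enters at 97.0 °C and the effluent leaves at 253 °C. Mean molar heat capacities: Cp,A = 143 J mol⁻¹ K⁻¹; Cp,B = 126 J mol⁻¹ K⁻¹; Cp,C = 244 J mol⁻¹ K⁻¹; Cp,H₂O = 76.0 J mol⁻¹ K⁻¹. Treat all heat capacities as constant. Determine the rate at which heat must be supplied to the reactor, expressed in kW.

Extent of reaction ξ = 0.439 × 2370 = 1040.4 mol/h
Reaction term: ξ·ΔH°_rxn = 1040.4 × 15.9 = 16543 kJ/h
Sensible, feed 97.0→25 °C: -45902 kJ/h
Outlet flows (mol/h): A 1329.6, B 1329.6, C 1040.4, H₂O 1040.4
Sensible, products 25→253 °C: 157450 kJ/h
Q = ΔH = 128100 kJ/h = 35.582 kW
Heat supplied = 35.582 kW

Q_in = 35.6 kW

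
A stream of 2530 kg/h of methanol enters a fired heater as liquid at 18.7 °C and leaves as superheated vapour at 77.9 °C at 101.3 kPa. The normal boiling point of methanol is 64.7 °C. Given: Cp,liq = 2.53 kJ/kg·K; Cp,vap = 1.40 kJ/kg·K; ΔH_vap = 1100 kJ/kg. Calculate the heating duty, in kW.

liquid 18.7→64.7 °C: 116.38 kJ/kg
vaporisation at 64.7 °C: 1100 kJ/kg
vapour 64.7→77.9 °C: 18.48 kJ/kg
Δh = 116.38 + 1100 + 18.48 = 1234.9 kJ/kg
Q = ṁ·Δh = 2530 kg/h × 1234.9 kJ/kg = 3.1242e+06 kJ/h
|Q| = 867.83 kW

Q = 868 kW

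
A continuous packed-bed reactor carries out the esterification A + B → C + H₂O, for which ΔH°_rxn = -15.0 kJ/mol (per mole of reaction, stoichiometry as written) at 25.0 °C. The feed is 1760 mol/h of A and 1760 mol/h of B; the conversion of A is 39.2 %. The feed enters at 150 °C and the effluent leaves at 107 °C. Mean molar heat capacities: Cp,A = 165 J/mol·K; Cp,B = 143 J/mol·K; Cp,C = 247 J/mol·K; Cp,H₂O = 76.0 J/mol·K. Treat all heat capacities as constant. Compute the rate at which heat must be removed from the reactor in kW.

Extent of reaction ξ = 0.392 × 1760 = 689.92 mol/h
Reaction term: ξ·ΔH°_rxn = 689.92 × -15.0 = -10349 kJ/h
Sensible, feed 150→25 °C: -67760 kJ/h
Outlet flows (mol/h): A 1070.1, B 1070.1, C 689.92, H₂O 689.92
Sensible, products 25→107 °C: 45299 kJ/h
Q = ΔH = -32810 kJ/h = -9.1138 kW
Heat removed = 9.1138 kW

Q_out = 9.11 kW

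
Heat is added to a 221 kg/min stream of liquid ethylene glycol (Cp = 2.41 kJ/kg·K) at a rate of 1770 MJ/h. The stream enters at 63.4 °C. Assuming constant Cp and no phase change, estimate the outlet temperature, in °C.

T_out = 119 °C

Q = 1770 MJ/h = 29500 kJ/min
ΔT = Q/(ṁ·Cp) = 29500/(221×2.41) = 55.388 K
T_out = 63.4 + 55.388 = 118.79 °C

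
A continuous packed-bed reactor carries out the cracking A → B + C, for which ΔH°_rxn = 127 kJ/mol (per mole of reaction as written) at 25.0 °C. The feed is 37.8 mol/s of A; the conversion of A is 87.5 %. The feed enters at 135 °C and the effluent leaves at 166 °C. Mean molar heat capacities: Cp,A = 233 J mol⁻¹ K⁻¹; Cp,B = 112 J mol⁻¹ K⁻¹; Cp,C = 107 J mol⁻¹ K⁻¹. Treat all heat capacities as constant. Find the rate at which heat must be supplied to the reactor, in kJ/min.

Q_in = 264000 kJ/min

Extent of reaction ξ = 0.875 × 37.8 = 33.075 mol/s
Reaction term: ξ·ΔH°_rxn = 33.075 × 127 = 4200.5 kJ/s
Sensible, feed 135→25 °C: -968.81 kJ/s
Outlet flows (mol/s): A 4.725, B 33.075, C 33.075
Sensible, products 25→166 °C: 1176.6 kJ/s
Q = ΔH = 4408.3 kJ/s = 4408.3 kW
Heat supplied = 264500 kJ/min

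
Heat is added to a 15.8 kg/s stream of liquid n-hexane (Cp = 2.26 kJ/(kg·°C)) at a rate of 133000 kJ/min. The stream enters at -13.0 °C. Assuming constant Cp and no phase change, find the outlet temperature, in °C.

Q = 133000 kJ/min = 2216.7 kJ/s
ΔT = Q/(ṁ·Cp) = 2216.7/(15.8×2.26) = 62.078 K
T_out = -13.0 + 62.078 = 49.078 °C

T_out = 49.1 °C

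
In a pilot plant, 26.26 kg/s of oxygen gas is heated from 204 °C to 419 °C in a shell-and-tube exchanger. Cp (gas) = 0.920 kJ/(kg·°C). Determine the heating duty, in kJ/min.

Q = 312000 kJ/min

Q = ṁ·Cp·ΔT = 26.26 × 0.920 × (419 − 204) = 5194.2 kJ/s
Heating duty = 311650 kJ/min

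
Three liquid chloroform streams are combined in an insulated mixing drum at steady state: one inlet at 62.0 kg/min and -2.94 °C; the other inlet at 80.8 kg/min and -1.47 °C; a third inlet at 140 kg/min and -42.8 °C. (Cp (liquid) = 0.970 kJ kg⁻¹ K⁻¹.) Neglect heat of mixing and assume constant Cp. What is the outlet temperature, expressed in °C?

Adiabatic, steady state ⇒ Σ ṁᵢCp,ᵢ(T_out − Tᵢ) = 0
T_out = Σ ṁᵢCp,ᵢTᵢ / Σ ṁᵢCp,ᵢ
      = -6104.3 / 274.32 = -22.253 °C

T_out = -22.3 °C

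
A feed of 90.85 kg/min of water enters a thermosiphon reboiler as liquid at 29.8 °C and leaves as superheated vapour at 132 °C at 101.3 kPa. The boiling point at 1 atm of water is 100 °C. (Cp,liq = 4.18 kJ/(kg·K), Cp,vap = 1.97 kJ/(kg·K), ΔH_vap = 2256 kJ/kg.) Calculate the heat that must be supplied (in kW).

liquid 29.8→100 °C: 293.44 kJ/kg
vaporisation at 100 °C: 2256 kJ/kg
vapour 100→132 °C: 63.04 kJ/kg
Δh = 293.44 + 2256 + 63.04 = 2612.5 kJ/kg
Q = ṁ·Δh = 90.85 kg/min × 2612.5 kJ/kg = 237340 kJ/min
|Q| = 3955.7 kW

Q = 3960 kW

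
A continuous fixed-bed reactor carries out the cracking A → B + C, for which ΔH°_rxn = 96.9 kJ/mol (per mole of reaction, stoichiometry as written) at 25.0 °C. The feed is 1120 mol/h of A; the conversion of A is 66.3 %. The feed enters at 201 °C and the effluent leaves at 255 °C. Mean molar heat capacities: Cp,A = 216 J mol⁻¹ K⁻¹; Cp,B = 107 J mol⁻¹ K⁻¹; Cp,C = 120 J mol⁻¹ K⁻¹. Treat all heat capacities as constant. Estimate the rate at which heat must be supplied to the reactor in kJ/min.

Q_in = 1450 kJ/min

Extent of reaction ξ = 0.663 × 1120 = 742.56 mol/h
Reaction term: ξ·ΔH°_rxn = 742.56 × 96.9 = 71954 kJ/h
Sensible, feed 201→25 °C: -42578 kJ/h
Outlet flows (mol/h): A 377.44, B 742.56, C 742.56
Sensible, products 25→255 °C: 57520 kJ/h
Q = ΔH = 86896 kJ/h = 24.138 kW
Heat supplied = 1448.3 kJ/min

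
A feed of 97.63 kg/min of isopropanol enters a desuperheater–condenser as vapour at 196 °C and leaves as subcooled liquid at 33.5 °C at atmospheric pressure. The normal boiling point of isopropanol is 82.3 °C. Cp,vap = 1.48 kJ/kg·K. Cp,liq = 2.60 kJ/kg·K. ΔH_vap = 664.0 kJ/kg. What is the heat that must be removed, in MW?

Q_c = 1.56 MW

vapour 196→82.3 °C: -168.28 kJ/kg
condensation at 82.3 °C: -664 kJ/kg
liquid 82.3→33.5 °C: -126.88 kJ/kg
Δh = -168.28 + -664 + -126.88 = -959.16 kJ/kg
Q = ṁ·Δh = 97.63 kg/min × -959.16 kJ/kg = -93642 kJ/min
|Q| = 1560.7 kW = 1.5607 MW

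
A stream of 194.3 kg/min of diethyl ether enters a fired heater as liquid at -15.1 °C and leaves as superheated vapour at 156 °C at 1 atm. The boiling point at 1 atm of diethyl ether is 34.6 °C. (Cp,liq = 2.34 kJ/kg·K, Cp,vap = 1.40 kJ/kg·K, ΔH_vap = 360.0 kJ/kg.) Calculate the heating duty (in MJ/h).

liquid -15.1→34.6 °C: 116.3 kJ/kg
vaporisation at 34.6 °C: 360 kJ/kg
vapour 34.6→156 °C: 169.96 kJ/kg
Δh = 116.3 + 360 + 169.96 = 646.26 kJ/kg
Q = ṁ·Δh = 194.3 kg/min × 646.26 kJ/kg = 125570 kJ/min
|Q| = 2092.8 kW = 7534.1 MJ/h

Q = 7530 MJ/h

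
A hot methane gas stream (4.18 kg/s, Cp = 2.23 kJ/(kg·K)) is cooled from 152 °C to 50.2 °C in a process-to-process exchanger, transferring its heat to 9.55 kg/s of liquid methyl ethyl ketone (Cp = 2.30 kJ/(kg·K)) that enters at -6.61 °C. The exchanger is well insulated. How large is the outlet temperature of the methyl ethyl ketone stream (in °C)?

T_c,out = 36.6 °C

Heat released by hot stream: Q = 4.18 × 2.23 × (152 − 50.2) = 948.92 kJ/s
Energy balance on cold side (adiabatic exchanger): Q = ṁ_c·Cp_c·(T_c,out − T_c,in)
T_c,out = -6.61 + 948.92/(9.55 × 2.30) = 36.591 °C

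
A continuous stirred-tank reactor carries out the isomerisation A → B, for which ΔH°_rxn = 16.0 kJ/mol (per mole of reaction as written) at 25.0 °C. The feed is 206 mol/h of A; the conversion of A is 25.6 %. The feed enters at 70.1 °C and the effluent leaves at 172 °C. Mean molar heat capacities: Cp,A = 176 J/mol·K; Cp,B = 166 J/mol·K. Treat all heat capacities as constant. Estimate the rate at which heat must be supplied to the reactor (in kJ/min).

Q_in = 74.3 kJ/min

Extent of reaction ξ = 0.256 × 206 = 52.736 mol/h
Reaction term: ξ·ΔH°_rxn = 52.736 × 16.0 = 843.78 kJ/h
Sensible, feed 70.1→25 °C: -1635.1 kJ/h
Outlet flows (mol/h): A 153.26, B 52.736
Sensible, products 25→172 °C: 5252.1 kJ/h
Q = ΔH = 4460.7 kJ/h = 1.2391 kW
Heat supplied = 74.346 kJ/min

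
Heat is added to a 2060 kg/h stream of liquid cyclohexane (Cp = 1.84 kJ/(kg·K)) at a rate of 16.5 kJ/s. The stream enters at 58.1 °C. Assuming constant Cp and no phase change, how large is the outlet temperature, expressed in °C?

Q = 16.5 kJ/s = 59400 kJ/h
ΔT = Q/(ṁ·Cp) = 59400/(2060×1.84) = 15.671 K
T_out = 58.1 + 15.671 = 73.771 °C

T_out = 73.8 °C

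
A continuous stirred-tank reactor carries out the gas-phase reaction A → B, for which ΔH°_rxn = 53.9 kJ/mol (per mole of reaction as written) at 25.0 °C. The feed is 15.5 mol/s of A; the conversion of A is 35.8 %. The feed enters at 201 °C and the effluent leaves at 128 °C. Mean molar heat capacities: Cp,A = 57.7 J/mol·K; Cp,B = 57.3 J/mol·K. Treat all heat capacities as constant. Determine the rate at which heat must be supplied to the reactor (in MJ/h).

Extent of reaction ξ = 0.358 × 15.5 = 5.549 mol/s
Reaction term: ξ·ΔH°_rxn = 5.549 × 53.9 = 299.09 kJ/s
Sensible, feed 201→25 °C: -157.41 kJ/s
Outlet flows (mol/s): A 9.951, B 5.549
Sensible, products 25→128 °C: 91.889 kJ/s
Q = ΔH = 233.57 kJ/s = 233.57 kW
Heat supplied = 840.87 MJ/h

Q_in = 841 MJ/h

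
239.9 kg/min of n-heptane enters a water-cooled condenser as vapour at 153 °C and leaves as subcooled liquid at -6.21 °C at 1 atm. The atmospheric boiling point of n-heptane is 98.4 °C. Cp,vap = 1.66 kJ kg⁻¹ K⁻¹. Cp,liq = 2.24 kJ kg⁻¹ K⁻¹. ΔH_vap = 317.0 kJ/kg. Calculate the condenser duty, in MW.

Q_c = 2.57 MW

vapour 153→98.4 °C: -90.636 kJ/kg
condensation at 98.4 °C: -317 kJ/kg
liquid 98.4→-6.21 °C: -234.33 kJ/kg
Δh = -90.636 + -317 + -234.33 = -641.96 kJ/kg
Q = ṁ·Δh = 239.9 kg/min × -641.96 kJ/kg = -154010 kJ/min
|Q| = 2566.8 kW = 2.5668 MW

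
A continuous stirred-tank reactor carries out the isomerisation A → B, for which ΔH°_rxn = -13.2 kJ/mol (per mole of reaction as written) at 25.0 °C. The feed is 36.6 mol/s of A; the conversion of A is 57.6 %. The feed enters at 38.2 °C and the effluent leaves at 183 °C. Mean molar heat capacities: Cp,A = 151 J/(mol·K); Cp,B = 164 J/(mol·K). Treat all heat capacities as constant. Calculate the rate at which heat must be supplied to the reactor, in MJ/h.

Extent of reaction ξ = 0.576 × 36.6 = 21.082 mol/s
Reaction term: ξ·ΔH°_rxn = 21.082 × -13.2 = -278.28 kJ/s
Sensible, feed 38.2→25 °C: -72.951 kJ/s
Outlet flows (mol/s): A 15.518, B 21.082
Sensible, products 25→183 °C: 916.5 kJ/s
Q = ΔH = 565.28 kJ/s = 565.28 kW
Heat supplied = 2035 MJ/h

Q_in = 2030 MJ/h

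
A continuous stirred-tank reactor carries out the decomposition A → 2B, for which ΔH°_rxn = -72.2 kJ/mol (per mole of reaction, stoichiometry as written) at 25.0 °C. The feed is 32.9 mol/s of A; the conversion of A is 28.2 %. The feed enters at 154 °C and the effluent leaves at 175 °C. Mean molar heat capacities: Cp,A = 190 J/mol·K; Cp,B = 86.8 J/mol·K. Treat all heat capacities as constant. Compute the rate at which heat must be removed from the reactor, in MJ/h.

Extent of reaction ξ = 0.282 × 32.9 = 9.2778 mol/s
Reaction term: ξ·ΔH°_rxn = 9.2778 × -72.2 = -669.86 kJ/s
Sensible, feed 154→25 °C: -806.38 kJ/s
Outlet flows (mol/s): A 23.622, B 18.556
Sensible, products 25→175 °C: 914.83 kJ/s
Q = ΔH = -561.41 kJ/s = -561.41 kW
Heat removed = 2021.1 MJ/h

Q_out = 2020 MJ/h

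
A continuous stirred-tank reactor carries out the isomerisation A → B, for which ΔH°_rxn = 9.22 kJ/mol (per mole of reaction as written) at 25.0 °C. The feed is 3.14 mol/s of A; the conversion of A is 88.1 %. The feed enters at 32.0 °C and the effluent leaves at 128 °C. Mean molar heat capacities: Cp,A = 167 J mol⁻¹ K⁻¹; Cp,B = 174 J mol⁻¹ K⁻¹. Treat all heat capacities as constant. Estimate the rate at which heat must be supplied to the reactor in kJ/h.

Extent of reaction ξ = 0.881 × 3.14 = 2.7663 mol/s
Reaction term: ξ·ΔH°_rxn = 2.7663 × 9.22 = 25.506 kJ/s
Sensible, feed 32.0→25 °C: -3.6707 kJ/s
Outlet flows (mol/s): A 0.37366, B 2.7663
Sensible, products 25→128 °C: 56.006 kJ/s
Q = ΔH = 77.841 kJ/s = 77.841 kW
Heat supplied = 280230 kJ/h

Q_in = 280000 kJ/h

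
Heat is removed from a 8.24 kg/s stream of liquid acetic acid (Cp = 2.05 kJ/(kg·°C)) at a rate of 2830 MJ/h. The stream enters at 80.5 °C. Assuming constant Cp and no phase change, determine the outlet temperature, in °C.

T_out = 34.0 °C

Q = 2830 MJ/h = 786.11 kJ/s
ΔT = Q/(ṁ·Cp) = 786.11/(8.24×2.05) = 46.537 K
T_out = 80.5 − 46.537 = 33.963 °C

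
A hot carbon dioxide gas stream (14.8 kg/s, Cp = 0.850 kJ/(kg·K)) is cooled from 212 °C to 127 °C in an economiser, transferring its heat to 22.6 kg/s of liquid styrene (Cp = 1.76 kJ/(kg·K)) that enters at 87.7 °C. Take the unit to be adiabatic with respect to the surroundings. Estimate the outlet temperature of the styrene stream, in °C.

T_c,out = 115 °C

Heat released by hot stream: Q = 14.8 × 0.850 × (212 − 127) = 1069.3 kJ/s
Energy balance on cold side (adiabatic exchanger): Q = ṁ_c·Cp_c·(T_c,out − T_c,in)
T_c,out = 87.7 + 1069.3/(22.6 × 1.76) = 114.58 °C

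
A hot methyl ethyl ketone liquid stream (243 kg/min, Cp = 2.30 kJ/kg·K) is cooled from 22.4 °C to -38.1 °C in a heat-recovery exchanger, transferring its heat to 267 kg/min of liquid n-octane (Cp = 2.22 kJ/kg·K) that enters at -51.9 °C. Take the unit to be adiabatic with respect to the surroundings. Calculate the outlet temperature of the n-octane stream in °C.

T_c,out = 5.15 °C

Heat released by hot stream: Q = 243 × 2.30 × (22.4 − -38.1) = 33813 kJ/min
Energy balance on cold side (adiabatic exchanger): Q = ṁ_c·Cp_c·(T_c,out − T_c,in)
T_c,out = -51.9 + 33813/(267 × 2.22) = 5.146 °C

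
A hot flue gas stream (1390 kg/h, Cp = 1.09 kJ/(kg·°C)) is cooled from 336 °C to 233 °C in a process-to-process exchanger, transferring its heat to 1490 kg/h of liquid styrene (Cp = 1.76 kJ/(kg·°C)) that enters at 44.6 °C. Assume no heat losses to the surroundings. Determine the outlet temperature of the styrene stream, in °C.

T_c,out = 104 °C

Heat released by hot stream: Q = 1390 × 1.09 × (336 − 233) = 156060 kJ/h
Energy balance on cold side (adiabatic exchanger): Q = ṁ_c·Cp_c·(T_c,out − T_c,in)
T_c,out = 44.6 + 156060/(1490 × 1.76) = 104.11 °C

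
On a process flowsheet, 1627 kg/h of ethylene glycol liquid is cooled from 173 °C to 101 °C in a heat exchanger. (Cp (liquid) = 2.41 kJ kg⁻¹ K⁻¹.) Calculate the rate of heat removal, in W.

Q_c = 78400 W

Q = ṁ·Cp·ΔT = 1627 × 2.41 × (101 − 173) = -282320 kJ/h
Converting: 282320 / 3600 s = 78.421 kW
Cooling duty = 78421 W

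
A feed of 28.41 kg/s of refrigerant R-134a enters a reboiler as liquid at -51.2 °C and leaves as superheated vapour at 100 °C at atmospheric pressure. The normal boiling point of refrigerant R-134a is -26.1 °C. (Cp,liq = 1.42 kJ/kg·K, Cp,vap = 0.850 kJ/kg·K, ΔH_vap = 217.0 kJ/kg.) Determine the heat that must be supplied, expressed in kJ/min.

Q = 613000 kJ/min

liquid -51.2→-26.1 °C: 35.642 kJ/kg
vaporisation at -26.1 °C: 217 kJ/kg
vapour -26.1→100 °C: 107.18 kJ/kg
Δh = 35.642 + 217 + 107.18 = 359.83 kJ/kg
Q = ṁ·Δh = 28.41 kg/s × 359.83 kJ/kg = 10223 kJ/s
|Q| = 10223 kW = 613360 kJ/min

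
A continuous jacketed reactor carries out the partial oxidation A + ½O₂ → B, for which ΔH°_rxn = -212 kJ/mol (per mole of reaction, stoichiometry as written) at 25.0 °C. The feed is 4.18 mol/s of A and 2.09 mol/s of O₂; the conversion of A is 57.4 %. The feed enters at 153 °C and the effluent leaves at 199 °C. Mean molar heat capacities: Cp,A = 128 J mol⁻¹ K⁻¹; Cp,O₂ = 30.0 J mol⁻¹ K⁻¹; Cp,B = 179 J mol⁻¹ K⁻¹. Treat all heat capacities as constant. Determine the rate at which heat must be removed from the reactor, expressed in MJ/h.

Q_out = 1680 MJ/h

Extent of reaction ξ = 0.574 × 4.18 = 2.3993 mol/s
Reaction term: ξ·ΔH°_rxn = 2.3993 × -212 = -508.66 kJ/s
Sensible, feed 153→25 °C: -76.511 kJ/s
Outlet flows (mol/s): A 1.7807, O₂ 0.89034, B 2.3993
Sensible, products 25→199 °C: 119.04 kJ/s
Q = ΔH = -466.13 kJ/s = -466.13 kW
Heat removed = 1678.1 MJ/h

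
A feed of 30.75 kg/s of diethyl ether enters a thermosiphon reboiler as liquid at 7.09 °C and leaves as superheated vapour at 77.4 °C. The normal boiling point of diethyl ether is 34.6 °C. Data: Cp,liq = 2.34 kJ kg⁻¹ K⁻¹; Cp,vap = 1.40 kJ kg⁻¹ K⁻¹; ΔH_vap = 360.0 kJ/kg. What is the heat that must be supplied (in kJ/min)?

Q = 894000 kJ/min

liquid 7.09→34.6 °C: 64.373 kJ/kg
vaporisation at 34.6 °C: 360 kJ/kg
vapour 34.6→77.4 °C: 59.92 kJ/kg
Δh = 64.373 + 360 + 59.92 = 484.29 kJ/kg
Q = ṁ·Δh = 30.75 kg/s × 484.29 kJ/kg = 14892 kJ/s
|Q| = 14892 kW = 893520 kJ/min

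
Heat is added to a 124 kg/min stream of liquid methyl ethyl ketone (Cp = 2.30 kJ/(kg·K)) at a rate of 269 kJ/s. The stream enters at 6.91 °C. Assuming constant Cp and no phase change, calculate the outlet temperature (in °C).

T_out = 63.5 °C

Q = 269 kJ/s = 16140 kJ/min
ΔT = Q/(ṁ·Cp) = 16140/(124×2.30) = 56.592 K
T_out = 6.91 + 56.592 = 63.502 °C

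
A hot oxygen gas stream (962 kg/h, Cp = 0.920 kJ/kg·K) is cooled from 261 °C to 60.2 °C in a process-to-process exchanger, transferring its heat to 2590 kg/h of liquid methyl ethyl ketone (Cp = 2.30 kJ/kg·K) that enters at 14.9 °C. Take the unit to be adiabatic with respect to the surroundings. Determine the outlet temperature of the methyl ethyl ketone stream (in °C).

T_c,out = 44.7 °C

Heat released by hot stream: Q = 962 × 0.920 × (261 − 60.2) = 177720 kJ/h
Energy balance on cold side (adiabatic exchanger): Q = ṁ_c·Cp_c·(T_c,out − T_c,in)
T_c,out = 14.9 + 177720/(2590 × 2.30) = 44.733 °C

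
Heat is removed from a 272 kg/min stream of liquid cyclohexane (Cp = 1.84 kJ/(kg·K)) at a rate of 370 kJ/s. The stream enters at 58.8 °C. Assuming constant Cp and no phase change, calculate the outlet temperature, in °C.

Q = 370 kJ/s = 22200 kJ/min
ΔT = Q/(ṁ·Cp) = 22200/(272×1.84) = 44.357 K
T_out = 58.8 − 44.357 = 14.443 °C

T_out = 14.4 °C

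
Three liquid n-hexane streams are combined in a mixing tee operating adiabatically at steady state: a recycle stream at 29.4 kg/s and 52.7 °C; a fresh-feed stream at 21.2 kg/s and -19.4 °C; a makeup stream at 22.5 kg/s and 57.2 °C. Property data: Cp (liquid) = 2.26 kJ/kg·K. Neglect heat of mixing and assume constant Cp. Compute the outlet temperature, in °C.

Energy balance with Q = 0: Σ ṁᵢCp,ᵢ(T_out − Tᵢ) = 0
T_out = Σ ṁᵢCp,ᵢTᵢ / Σ ṁᵢCp,ᵢ
      = 5480.7 / 165.21 = 33.175 °C

T_out = 33.2 °C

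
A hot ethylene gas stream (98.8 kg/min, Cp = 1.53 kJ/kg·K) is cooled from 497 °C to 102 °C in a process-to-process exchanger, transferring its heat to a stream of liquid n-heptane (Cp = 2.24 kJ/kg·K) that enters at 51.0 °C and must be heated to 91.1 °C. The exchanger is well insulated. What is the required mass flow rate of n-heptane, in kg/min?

ṁ_c = 665 kg/min

Heat released by hot stream: Q = 98.8 × 1.53 × (497 − 102) = 59710 kJ/min
Energy balance on cold side (adiabatic exchanger): Q = ṁ_c·Cp_c·(T_c,out − T_c,in)
ṁ_c = 59710 / [2.24 × (91.1 − 51.0)] = 664.74 kg/min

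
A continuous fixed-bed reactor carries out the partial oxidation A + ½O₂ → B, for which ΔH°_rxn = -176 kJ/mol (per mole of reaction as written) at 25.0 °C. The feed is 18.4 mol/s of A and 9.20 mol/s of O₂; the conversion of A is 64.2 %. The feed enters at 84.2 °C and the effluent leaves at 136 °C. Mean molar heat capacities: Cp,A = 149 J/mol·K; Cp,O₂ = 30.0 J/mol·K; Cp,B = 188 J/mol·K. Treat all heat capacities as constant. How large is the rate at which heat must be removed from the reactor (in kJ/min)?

Q_out = 113000 kJ/min

Extent of reaction ξ = 0.642 × 18.4 = 11.813 mol/s
Reaction term: ξ·ΔH°_rxn = 11.813 × -176 = -2079.1 kJ/s
Sensible, feed 84.2→25 °C: -178.64 kJ/s
Outlet flows (mol/s): A 6.5872, O₂ 3.2936, B 11.813
Sensible, products 25→136 °C: 366.42 kJ/s
Q = ΔH = -1891.3 kJ/s = -1891.3 kW
Heat removed = 113480 kJ/min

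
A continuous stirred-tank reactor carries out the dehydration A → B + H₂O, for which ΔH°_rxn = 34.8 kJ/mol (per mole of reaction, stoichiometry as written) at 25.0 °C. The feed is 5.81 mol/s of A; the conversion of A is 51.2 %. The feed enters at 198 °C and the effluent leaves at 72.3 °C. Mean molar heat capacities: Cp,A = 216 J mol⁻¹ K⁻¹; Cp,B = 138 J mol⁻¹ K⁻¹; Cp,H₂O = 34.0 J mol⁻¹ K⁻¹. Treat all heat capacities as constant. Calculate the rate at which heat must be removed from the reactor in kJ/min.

Q_out = 3630 kJ/min

Extent of reaction ξ = 0.512 × 5.81 = 2.9747 mol/s
Reaction term: ξ·ΔH°_rxn = 2.9747 × 34.8 = 103.52 kJ/s
Sensible, feed 198→25 °C: -217.11 kJ/s
Outlet flows (mol/s): A 2.8353, B 2.9747, H₂O 2.9747
Sensible, products 25→72.3 °C: 53.169 kJ/s
Q = ΔH = -60.419 kJ/s = -60.419 kW
Heat removed = 3625.2 kJ/min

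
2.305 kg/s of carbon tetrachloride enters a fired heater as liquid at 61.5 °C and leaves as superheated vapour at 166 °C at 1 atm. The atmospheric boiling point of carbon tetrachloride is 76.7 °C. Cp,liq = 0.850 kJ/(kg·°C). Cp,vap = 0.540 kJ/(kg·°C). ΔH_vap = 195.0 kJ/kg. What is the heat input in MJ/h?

liquid 61.5→76.7 °C: 12.92 kJ/kg
vaporisation at 76.7 °C: 195 kJ/kg
vapour 76.7→166 °C: 48.222 kJ/kg
Δh = 12.92 + 195 + 48.222 = 256.14 kJ/kg
Q = ṁ·Δh = 2.305 kg/s × 256.14 kJ/kg = 590.41 kJ/s
|Q| = 590.41 kW = 2125.5 MJ/h

Q = 2130 MJ/h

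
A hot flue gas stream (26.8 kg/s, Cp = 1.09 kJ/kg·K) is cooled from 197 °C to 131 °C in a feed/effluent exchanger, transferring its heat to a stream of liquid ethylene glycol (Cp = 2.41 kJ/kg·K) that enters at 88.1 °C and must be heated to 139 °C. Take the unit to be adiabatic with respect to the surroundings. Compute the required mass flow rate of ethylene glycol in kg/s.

Heat released by hot stream: Q = 26.8 × 1.09 × (197 − 131) = 1928 kJ/s
Energy balance on cold side (adiabatic exchanger): Q = ṁ_c·Cp_c·(T_c,out − T_c,in)
ṁ_c = 1928 / [2.41 × (139 − 88.1)] = 15.717 kg/s

ṁ_c = 15.7 kg/s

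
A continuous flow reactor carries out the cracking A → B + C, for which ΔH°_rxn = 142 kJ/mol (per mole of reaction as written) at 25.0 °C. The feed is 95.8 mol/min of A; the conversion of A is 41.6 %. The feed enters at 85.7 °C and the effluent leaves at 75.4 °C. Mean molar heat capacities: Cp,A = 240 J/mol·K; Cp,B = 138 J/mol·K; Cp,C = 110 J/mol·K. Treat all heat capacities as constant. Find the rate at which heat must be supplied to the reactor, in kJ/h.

Extent of reaction ξ = 0.416 × 95.8 = 39.853 mol/min
Reaction term: ξ·ΔH°_rxn = 39.853 × 142 = 5659.1 kJ/min
Sensible, feed 85.7→25 °C: -1395.6 kJ/min
Outlet flows (mol/min): A 55.947, B 39.853, C 39.853
Sensible, products 25→75.4 °C: 1174.9 kJ/min
Q = ΔH = 5438.3 kJ/min = 90.639 kW
Heat supplied = 326300 kJ/h

Q_in = 326000 kJ/h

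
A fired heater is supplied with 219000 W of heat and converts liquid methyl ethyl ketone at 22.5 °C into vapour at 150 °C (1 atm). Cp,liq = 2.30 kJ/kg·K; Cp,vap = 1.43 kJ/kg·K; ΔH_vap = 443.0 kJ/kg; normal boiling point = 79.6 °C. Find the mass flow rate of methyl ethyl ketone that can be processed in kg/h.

Δh = 2.30×(79.6−22.5) + 443.0 + 1.43×(150−79.6) = 675 kJ/kg
Q = 219000 W = 219 kJ/s = 788400 kJ/h
ṁ = Q/Δh = 788400 / 675 = 1168 kg/h

ṁ = 1170 kg/h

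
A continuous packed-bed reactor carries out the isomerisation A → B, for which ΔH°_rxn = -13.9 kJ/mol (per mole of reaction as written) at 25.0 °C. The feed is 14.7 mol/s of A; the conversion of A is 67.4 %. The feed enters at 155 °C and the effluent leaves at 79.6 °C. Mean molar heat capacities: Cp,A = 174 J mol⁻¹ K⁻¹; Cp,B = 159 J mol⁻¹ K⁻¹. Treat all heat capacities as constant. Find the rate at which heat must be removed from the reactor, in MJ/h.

Q_out = 1220 MJ/h

Extent of reaction ξ = 0.674 × 14.7 = 9.9078 mol/s
Reaction term: ξ·ΔH°_rxn = 9.9078 × -13.9 = -137.72 kJ/s
Sensible, feed 155→25 °C: -332.51 kJ/s
Outlet flows (mol/s): A 4.7922, B 9.9078
Sensible, products 25→79.6 °C: 131.54 kJ/s
Q = ΔH = -338.69 kJ/s = -338.69 kW
Heat removed = 1219.3 MJ/h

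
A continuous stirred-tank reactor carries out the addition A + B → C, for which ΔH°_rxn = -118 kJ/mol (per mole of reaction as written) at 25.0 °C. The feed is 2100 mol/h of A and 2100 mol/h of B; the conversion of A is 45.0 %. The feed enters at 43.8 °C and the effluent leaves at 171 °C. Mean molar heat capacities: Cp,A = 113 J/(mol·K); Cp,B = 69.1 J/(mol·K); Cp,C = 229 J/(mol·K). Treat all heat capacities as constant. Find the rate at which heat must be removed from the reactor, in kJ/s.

Extent of reaction ξ = 0.450 × 2100 = 945 mol/h
Reaction term: ξ·ΔH°_rxn = 945 × -118 = -111510 kJ/h
Sensible, feed 43.8→25 °C: -7189.3 kJ/h
Outlet flows (mol/h): A 1155, B 1155, C 945
Sensible, products 25→171 °C: 62303 kJ/h
Q = ΔH = -56397 kJ/h = -15.666 kW
Heat removed = 15.666 kJ/s

Q_out = 15.7 kJ/s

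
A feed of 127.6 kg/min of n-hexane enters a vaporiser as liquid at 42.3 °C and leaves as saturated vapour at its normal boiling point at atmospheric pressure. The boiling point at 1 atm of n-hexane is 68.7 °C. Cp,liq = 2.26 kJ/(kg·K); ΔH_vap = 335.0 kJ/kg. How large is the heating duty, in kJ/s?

Q = 839 kJ/s

liquid 42.3→68.7 °C: 59.664 kJ/kg
vaporisation at 68.7 °C: 335 kJ/kg
Δh = 59.664 + 335 = 394.66 kJ/kg
Q = ṁ·Δh = 127.6 kg/min × 394.66 kJ/kg = 50359 kJ/min
|Q| = 839.32 kW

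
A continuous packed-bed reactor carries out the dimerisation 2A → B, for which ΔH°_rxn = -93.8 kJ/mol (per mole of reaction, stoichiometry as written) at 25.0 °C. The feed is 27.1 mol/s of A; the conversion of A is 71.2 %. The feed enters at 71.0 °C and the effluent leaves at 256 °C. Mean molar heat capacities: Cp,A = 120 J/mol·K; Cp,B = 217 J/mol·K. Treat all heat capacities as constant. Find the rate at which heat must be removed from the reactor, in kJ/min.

Extent of reaction ξ = 0.712 × 27.1 / 2 = 9.6476 mol/s
Reaction term: ξ·ΔH°_rxn = 9.6476 × -93.8 = -904.94 kJ/s
Sensible, feed 71.0→25 °C: -149.59 kJ/s
Outlet flows (mol/s): A 7.8048, B 9.6476
Sensible, products 25→256 °C: 699.95 kJ/s
Q = ΔH = -354.58 kJ/s = -354.58 kW
Heat removed = 21275 kJ/min

Q_out = 21300 kJ/min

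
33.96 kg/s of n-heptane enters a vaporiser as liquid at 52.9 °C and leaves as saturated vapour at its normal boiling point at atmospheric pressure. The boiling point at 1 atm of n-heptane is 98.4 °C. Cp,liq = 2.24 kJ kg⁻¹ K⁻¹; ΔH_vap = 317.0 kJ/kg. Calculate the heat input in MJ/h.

liquid 52.9→98.4 °C: 101.92 kJ/kg
vaporisation at 98.4 °C: 317 kJ/kg
Δh = 101.92 + 317 = 418.92 kJ/kg
Q = ṁ·Δh = 33.96 kg/s × 418.92 kJ/kg = 14227 kJ/s
|Q| = 14227 kW = 51215 MJ/h

Q = 51200 MJ/h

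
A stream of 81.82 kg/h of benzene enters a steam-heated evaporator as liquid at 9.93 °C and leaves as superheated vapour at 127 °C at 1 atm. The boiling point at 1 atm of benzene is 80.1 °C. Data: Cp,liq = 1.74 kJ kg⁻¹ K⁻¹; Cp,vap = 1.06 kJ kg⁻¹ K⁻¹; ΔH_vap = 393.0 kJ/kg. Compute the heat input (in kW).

liquid 9.93→80.1 °C: 122.1 kJ/kg
vaporisation at 80.1 °C: 393 kJ/kg
vapour 80.1→127 °C: 49.714 kJ/kg
Δh = 122.1 + 393 + 49.714 = 564.81 kJ/kg
Q = ṁ·Δh = 81.82 kg/h × 564.81 kJ/kg = 46213 kJ/h
|Q| = 12.837 kW

Q = 12.8 kW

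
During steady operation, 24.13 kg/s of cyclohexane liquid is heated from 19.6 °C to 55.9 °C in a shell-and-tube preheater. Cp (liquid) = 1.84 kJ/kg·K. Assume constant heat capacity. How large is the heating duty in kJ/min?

Q = 96700 kJ/min

Q = ṁ·Cp·ΔT = 24.13 × 1.84 × (55.9 − 19.6) = 1611.7 kJ/s
Heating duty = 96701 kJ/min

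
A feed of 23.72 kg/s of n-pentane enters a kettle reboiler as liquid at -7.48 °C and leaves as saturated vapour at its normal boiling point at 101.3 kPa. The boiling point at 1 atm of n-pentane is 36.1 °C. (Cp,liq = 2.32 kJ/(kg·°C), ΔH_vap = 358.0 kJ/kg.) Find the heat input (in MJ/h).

Q = 39200 MJ/h

liquid -7.48→36.1 °C: 101.11 kJ/kg
vaporisation at 36.1 °C: 358 kJ/kg
Δh = 101.11 + 358 = 459.11 kJ/kg
Q = ṁ·Δh = 23.72 kg/s × 459.11 kJ/kg = 10890 kJ/s
|Q| = 10890 kW = 39204 MJ/h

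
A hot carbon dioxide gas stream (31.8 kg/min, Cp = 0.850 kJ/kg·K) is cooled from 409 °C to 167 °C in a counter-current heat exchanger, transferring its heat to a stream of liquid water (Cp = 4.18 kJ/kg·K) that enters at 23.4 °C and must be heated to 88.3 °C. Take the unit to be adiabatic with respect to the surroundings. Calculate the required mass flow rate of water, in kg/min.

Heat released by hot stream: Q = 31.8 × 0.850 × (409 − 167) = 6541.3 kJ/min
Energy balance on cold side (adiabatic exchanger): Q = ṁ_c·Cp_c·(T_c,out − T_c,in)
ṁ_c = 6541.3 / [4.18 × (88.3 − 23.4)] = 24.112 kg/min

ṁ_c = 24.1 kg/min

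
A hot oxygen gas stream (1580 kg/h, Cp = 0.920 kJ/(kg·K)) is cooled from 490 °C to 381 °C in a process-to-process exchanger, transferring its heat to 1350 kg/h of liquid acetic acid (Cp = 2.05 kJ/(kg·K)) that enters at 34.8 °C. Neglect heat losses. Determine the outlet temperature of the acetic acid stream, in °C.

T_c,out = 92.1 °C

Heat released by hot stream: Q = 1580 × 0.920 × (490 − 381) = 158440 kJ/h
Energy balance on cold side (adiabatic exchanger): Q = ṁ_c·Cp_c·(T_c,out − T_c,in)
T_c,out = 34.8 + 158440/(1350 × 2.05) = 92.051 °C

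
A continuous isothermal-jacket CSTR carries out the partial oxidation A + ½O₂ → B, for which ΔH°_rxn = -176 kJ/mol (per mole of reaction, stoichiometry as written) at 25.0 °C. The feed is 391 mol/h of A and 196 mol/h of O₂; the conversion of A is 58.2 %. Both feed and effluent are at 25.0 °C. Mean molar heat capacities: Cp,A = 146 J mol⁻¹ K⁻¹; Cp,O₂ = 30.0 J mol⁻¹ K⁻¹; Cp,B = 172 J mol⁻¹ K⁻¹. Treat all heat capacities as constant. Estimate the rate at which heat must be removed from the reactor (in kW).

Q_out = 11.1 kW

Extent of reaction ξ = 0.582 × 391 = 227.56 mol/h
Reaction term: ξ·ΔH°_rxn = 227.56 × -176 = -40051 kJ/h
Q = ΔH = -40051 kJ/h = -11.125 kW
Heat removed = 11.125 kW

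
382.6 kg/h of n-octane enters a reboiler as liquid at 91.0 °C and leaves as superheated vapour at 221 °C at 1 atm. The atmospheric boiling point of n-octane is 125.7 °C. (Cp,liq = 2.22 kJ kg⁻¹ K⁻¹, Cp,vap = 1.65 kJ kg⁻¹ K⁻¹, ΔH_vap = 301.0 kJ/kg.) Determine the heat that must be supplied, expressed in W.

Q = 56900 W

liquid 91.0→125.7 °C: 77.034 kJ/kg
vaporisation at 125.7 °C: 301 kJ/kg
vapour 125.7→221 °C: 157.24 kJ/kg
Δh = 77.034 + 301 + 157.24 = 535.28 kJ/kg
Q = ṁ·Δh = 382.6 kg/h × 535.28 kJ/kg = 204800 kJ/h
|Q| = 56.888 kW = 56888 W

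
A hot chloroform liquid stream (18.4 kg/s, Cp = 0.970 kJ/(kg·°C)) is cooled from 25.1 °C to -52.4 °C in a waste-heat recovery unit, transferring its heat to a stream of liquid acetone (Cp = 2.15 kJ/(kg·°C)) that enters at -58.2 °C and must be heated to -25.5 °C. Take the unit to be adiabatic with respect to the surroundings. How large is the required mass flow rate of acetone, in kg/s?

ṁ_c = 19.7 kg/s

Heat released by hot stream: Q = 18.4 × 0.970 × (25.1 − -52.4) = 1383.2 kJ/s
Energy balance on cold side (adiabatic exchanger): Q = ṁ_c·Cp_c·(T_c,out − T_c,in)
ṁ_c = 1383.2 / [2.15 × (-25.5 − -58.2)] = 19.675 kg/s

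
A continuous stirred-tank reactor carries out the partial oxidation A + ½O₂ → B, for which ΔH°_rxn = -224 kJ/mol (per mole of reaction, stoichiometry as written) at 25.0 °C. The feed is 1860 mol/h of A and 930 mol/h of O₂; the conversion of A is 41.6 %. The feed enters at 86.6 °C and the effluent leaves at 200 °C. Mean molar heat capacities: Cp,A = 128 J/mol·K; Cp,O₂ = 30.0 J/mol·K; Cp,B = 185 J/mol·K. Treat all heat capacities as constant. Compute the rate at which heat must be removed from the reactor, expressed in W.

Q_out = 38200 W

Extent of reaction ξ = 0.416 × 1860 = 773.76 mol/h
Reaction term: ξ·ΔH°_rxn = 773.76 × -224 = -173320 kJ/h
Sensible, feed 86.6→25 °C: -16384 kJ/h
Outlet flows (mol/h): A 1086.2, O₂ 543.12, B 773.76
Sensible, products 25→200 °C: 52234 kJ/h
Q = ΔH = -137470 kJ/h = -38.187 kW
Heat removed = 38187 W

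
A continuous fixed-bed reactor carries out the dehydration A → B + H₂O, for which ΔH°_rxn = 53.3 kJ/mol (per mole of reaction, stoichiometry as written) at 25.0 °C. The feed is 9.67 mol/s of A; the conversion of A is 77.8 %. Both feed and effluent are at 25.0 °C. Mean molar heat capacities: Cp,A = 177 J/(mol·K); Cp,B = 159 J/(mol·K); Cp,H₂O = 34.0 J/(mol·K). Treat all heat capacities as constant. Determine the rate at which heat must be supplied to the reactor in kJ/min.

Q_in = 24100 kJ/min

Extent of reaction ξ = 0.778 × 9.67 = 7.5233 mol/s
Reaction term: ξ·ΔH°_rxn = 7.5233 × 53.3 = 400.99 kJ/s
Q = ΔH = 400.99 kJ/s = 400.99 kW
Heat supplied = 24059 kJ/min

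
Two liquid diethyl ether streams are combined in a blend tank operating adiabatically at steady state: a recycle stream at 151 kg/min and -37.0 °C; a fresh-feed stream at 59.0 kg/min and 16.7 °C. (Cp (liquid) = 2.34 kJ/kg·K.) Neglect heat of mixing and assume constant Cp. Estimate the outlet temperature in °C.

T_out = -21.9 °C

Adiabatic, steady state ⇒ Σ ṁᵢCp,ᵢ(T_out − Tᵢ) = 0
Σ ṁᵢCp,ᵢTᵢ = 151×2.34×-37.0 + 59.0×2.34×16.7 = -10768
Σ ṁᵢCp,ᵢ = 151×2.34 + 59.0×2.34 = 491.4
T_out = -10768 / 491.4 = -21.913 °C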